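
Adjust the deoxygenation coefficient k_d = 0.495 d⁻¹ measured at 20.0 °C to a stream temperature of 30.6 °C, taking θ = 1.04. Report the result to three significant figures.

k_d ≈ 0.750 d⁻¹

k_d(T₂) = k_d(T₁) · θ^(T₂−T₁) = 0.495 × 1.04^(30.6−20.0)
= 0.495 × 1.04^10.6 = 0.495 × 1.515 = 0.7502 d⁻¹.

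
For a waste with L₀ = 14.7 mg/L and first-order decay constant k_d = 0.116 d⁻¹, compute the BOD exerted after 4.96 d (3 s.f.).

y_t = L₀(1 − e^(−k_d t)) = 14.7 × (1 − e^(−0.116×4.96))
= 14.7 × (1 − 0.5625) = 14.7 × 0.4375 = 6.431 mg/L.

y ≈ 6.43 mg/L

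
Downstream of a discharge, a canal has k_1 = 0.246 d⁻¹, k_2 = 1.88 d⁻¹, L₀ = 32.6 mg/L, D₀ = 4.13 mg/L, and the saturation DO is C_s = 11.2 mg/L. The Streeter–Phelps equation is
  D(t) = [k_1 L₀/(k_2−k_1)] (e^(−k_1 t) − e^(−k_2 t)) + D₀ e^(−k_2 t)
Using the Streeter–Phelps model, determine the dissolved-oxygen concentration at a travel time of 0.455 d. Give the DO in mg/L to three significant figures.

DO ≈ 7.14 mg/L

k_1 L₀/(k_2−k_1) = 0.246×32.6/(1.88−0.246) = 8.020/1.634 = 4.908 mg/L.
e^(−k_1 t) = e^(−0.246×0.4550) = 0.8941; e^(−k_2 t) = e^(−1.88×0.4550) = 0.4251.
D = 4.908 × (0.8941 − 0.4251) + 4.13 × 0.4251 = 2.302 + 1.756 = 4.058 mg/L.
DO = C_s − D = 11.2 − 4.058 = 7.142 mg/L.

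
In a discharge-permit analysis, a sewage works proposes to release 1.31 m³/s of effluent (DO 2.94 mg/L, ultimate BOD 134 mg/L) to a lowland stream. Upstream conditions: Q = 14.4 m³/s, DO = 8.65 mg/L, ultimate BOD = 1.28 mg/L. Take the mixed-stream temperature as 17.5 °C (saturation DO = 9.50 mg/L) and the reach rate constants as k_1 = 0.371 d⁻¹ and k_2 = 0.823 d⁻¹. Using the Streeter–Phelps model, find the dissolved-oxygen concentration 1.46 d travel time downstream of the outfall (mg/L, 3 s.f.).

Mixed DO = (14.4×8.65 + 1.31×2.94)/(14.4+1.31) = 128.4/15.71 = 8.174 mg/L.
Mixed L₀ = (14.4×1.28 + 1.31×134)/(15.71) = 194.0/15.71 = 12.35 mg/L.
Initial deficit D₀ = C_s − DO₀ = 9.50 − 8.174 = 1.326 mg/L.
D(1.46) = [0.371×12.35/(0.823−0.371)](e^(−0.371×1.46) − e^(−0.823×1.46)) + 1.326 e^(−0.823×1.46)
= 10.13 × (0.5818 − 0.3007) + 1.326 × 0.3007 = 3.247 mg/L.
DO = 9.50 − 3.247 = 6.253 mg/L.

DO ≈ 6.25 mg/L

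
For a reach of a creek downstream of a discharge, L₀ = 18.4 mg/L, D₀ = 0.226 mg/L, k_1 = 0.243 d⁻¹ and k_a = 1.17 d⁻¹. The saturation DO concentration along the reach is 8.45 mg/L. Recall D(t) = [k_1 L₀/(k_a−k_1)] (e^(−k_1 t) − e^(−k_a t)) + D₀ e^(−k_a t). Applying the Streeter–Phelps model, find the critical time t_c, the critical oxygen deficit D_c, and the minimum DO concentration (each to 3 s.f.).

With k_a/k_1 = 4.815 and 1 − D₀(k_a−k_1)/(k_1 L₀) = 0.9531,
t_c = ln(4.815 × 0.9531) / (1.17 − 0.243) = ln(4.589) / 0.9270 = 1.524/0.9270 = 1.644 d.
L(t_c) = L₀ e^(−k_1 t_c) = 18.4 × 0.6707 = 12.34 mg/L, and at the critical point k_a D_c = k_1 L, so D_c = (0.243/1.17) × 12.34 = 2.563 mg/L.
Minimum DO = C_s − D_c = 8.45 − 2.563 = 5.887 mg/L.

t_c ≈ 1.64 d; D_c ≈ 2.56 mg/L; min DO ≈ 5.89 mg/L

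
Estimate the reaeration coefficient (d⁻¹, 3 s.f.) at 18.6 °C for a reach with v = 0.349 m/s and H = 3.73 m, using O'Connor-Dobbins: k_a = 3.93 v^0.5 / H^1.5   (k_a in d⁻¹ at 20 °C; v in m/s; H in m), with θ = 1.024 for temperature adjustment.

k_a ≈ 0.312 d⁻¹

k_a(20) = 3.93 × 0.349^0.5 / 3.73^1.5 = 3.93 × 0.5908 / 7.204 = 0.3223 d⁻¹.
k_a(18.6) = 0.3223 × 1.024^(18.6−20) = 0.3223 × 0.9673 = 0.3118 d⁻¹.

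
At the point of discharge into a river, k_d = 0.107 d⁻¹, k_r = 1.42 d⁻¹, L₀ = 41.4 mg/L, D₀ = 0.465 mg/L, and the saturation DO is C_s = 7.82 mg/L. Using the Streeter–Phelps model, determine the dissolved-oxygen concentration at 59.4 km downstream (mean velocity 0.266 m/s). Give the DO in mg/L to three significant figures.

DO ≈ 5.34 mg/L

Travel time t = x/v = 59.4 km / (0.266 m/s) = 59400 m / 0.266 m/s = 223300 s = 2.585 d.
k_d L₀/(k_r−k_d) = 0.107×41.4/(1.42−0.107) = 4.430/1.313 = 3.374 mg/L.
e^(−k_d t) = e^(−0.107×2.585) = 0.7584; e^(−k_r t) = e^(−1.42×2.585) = 0.02547.
D = 3.374 × (0.7584 − 0.02547) + 0.465 × 0.02547 = 2.473 + 0.01185 = 2.485 mg/L.
DO = C_s − D = 7.82 − 2.485 = 5.335 mg/L.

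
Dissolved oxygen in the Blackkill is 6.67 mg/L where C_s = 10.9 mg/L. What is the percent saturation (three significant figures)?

% saturation = C/C_s × 100 = 6.67/10.9 × 100 = 61.2 %.

61.2 % saturation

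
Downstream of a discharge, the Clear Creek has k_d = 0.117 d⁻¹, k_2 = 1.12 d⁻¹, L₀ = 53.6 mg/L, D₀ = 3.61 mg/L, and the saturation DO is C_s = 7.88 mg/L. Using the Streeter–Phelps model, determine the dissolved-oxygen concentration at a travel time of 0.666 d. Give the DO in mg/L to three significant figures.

DO ≈ 3.35 mg/L

k_d L₀/(k_2−k_d) = 0.117×53.6/(1.12−0.117) = 6.271/1.003 = 6.252 mg/L.
e^(−k_d t) = e^(−0.117×0.6660) = 0.9250; e^(−k_2 t) = e^(−1.12×0.6660) = 0.4743.
D = 6.252 × (0.9250 − 0.4743) + 3.61 × 0.4743 = 2.818 + 1.712 = 4.530 mg/L.
DO = C_s − D = 7.88 − 4.530 = 3.350 mg/L.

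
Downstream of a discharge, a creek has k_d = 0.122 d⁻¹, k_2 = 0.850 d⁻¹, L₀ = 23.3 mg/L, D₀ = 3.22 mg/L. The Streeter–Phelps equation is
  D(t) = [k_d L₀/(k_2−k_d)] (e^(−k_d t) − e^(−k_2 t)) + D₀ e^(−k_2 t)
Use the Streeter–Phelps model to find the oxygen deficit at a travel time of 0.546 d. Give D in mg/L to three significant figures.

k_d L₀/(k_2−k_d) = 0.122×23.3/(0.850−0.122) = 2.843/0.7280 = 3.905 mg/L.
e^(−k_d t) = e^(−0.122×0.5460) = 0.9356; e^(−k_2 t) = e^(−0.850×0.5460) = 0.6287.
D = 3.905 × (0.9356 − 0.6287) + 3.22 × 0.6287 = 1.198 + 2.024 = 3.223 mg/L.

D ≈ 3.22 mg/L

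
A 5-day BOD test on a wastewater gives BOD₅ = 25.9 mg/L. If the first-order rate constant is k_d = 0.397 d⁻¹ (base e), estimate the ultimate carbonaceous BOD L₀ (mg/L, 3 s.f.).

L₀ ≈ 30.0 mg/L

BOD₅ = L₀(1 − e^(−5k_d)) ⇒ L₀ = BOD₅ / (1 − e^(−5×0.397))
= 25.9 / (1 − 0.1374) = 25.9 / 0.8626 = 30.02 mg/L.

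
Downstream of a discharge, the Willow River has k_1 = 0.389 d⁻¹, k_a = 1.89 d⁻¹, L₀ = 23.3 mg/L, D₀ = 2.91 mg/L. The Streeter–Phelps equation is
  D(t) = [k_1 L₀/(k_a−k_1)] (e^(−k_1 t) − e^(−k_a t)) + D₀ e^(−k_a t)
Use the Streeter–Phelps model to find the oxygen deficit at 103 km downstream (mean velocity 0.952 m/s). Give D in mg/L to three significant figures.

Travel time t = x/v = 103 km / (0.952 m/s) = 103000 m / 0.952 m/s = 108200 s = 1.252 d.
k_1 L₀/(k_a−k_1) = 0.389×23.3/(1.89−0.389) = 9.064/1.501 = 6.038 mg/L.
e^(−k_1 t) = e^(−0.389×1.252) = 0.6144; e^(−k_a t) = e^(−1.89×1.252) = 0.09379.
D = 6.038 × (0.6144 − 0.09379) + 2.91 × 0.09379 = 3.144 + 0.2729 = 3.417 mg/L.

D ≈ 3.42 mg/L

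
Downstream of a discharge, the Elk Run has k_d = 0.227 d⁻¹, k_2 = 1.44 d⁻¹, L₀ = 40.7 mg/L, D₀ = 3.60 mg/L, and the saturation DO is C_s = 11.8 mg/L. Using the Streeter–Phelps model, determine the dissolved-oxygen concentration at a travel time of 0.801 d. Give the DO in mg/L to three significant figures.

k_d L₀/(k_2−k_d) = 0.227×40.7/(1.44−0.227) = 9.239/1.213 = 7.617 mg/L.
e^(−k_d t) = e^(−0.227×0.8010) = 0.8337; e^(−k_2 t) = e^(−1.44×0.8010) = 0.3155.
D = 7.617 × (0.8337 − 0.3155) + 3.60 × 0.3155 = 3.947 + 1.136 = 5.083 mg/L.
DO = C_s − D = 11.8 − 5.083 = 6.717 mg/L.

DO ≈ 6.72 mg/L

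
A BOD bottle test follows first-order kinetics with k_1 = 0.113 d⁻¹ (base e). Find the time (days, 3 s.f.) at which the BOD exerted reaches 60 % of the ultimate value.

y/L₀ = 1 − e^(−k_1 t) = 0.60 ⇒ e^(−k_1 t) = 0.400
t = −ln(0.400) / 0.113 = 0.9163 / 0.113 = 8.109 d.

t ≈ 8.11 d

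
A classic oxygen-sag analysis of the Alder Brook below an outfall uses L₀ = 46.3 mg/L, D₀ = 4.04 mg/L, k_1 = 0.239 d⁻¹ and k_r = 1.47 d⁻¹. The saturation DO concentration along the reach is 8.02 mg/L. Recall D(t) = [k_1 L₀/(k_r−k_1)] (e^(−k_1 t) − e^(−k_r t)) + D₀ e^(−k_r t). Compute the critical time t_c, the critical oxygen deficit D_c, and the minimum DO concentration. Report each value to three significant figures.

t_c = [1/(k_r−k_1)] ln[(k_r/k_1)(1 − D₀(k_r−k_1)/(k_1 L₀))]
= [1/(1.47−0.239)] ln[(1.47/0.239)(1 − 4.04×1.231/(0.239×46.3))]
= (1/1.231) ln[6.151 × 0.5506] = 0.8123 × ln(3.386) = 0.8123 × 1.220 = 0.9909 d.
D_c = (k_1/k_r) L₀ e^(−k_1 t_c) = (0.239/1.47) × 46.3 × e^(−0.239×0.9909) = 0.1626 × 46.3 × 0.7891 = 5.940 mg/L.
Minimum DO = C_s − D_c = 8.02 − 5.940 = 2.080 mg/L.

t_c ≈ 0.991 d; D_c ≈ 5.94 mg/L; min DO ≈ 2.08 mg/L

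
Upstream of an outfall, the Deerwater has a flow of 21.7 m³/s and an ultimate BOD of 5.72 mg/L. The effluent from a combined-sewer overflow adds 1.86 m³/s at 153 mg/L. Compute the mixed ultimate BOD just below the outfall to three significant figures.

17.3 mg/L

Flow-weighted mixing: C = (Q_r C_r + Q_w C_w)/(Q_r + Q_w)
= (21.7×5.72 + 1.86×153)/(21.7 + 1.86) = 408.7/23.56 = 17.35 mg/L.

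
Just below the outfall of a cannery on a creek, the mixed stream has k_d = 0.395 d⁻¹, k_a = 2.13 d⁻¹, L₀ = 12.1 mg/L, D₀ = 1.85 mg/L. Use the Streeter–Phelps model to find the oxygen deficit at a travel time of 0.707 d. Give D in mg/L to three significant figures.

D ≈ 1.88 mg/L

k_d L₀/(k_a−k_d) = 0.395×12.1/(2.13−0.395) = 4.779/1.735 = 2.755 mg/L.
e^(−k_d t) = e^(−0.395×0.7070) = 0.7563; e^(−k_a t) = e^(−2.13×0.7070) = 0.2218.
D = 2.755 × (0.7563 − 0.2218) + 1.85 × 0.2218 = 1.472 + 0.4104 = 1.883 mg/L.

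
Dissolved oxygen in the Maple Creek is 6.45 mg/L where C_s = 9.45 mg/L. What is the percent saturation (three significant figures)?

% saturation = C/C_s × 100 = 6.45/9.45 × 100 = 68.3 %.

68.3 % saturation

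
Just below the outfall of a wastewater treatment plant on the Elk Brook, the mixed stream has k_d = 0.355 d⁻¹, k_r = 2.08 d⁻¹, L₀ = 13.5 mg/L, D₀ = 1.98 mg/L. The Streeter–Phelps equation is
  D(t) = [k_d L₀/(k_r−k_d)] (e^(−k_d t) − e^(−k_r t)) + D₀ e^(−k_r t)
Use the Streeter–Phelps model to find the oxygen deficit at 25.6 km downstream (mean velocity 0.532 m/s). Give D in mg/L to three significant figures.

Travel time t = x/v = 25.6 km / (0.532 m/s) = 25600 m / 0.532 m/s = 48120 s = 0.5569 d.
k_d L₀/(k_r−k_d) = 0.355×13.5/(2.08−0.355) = 4.792/1.725 = 2.778 mg/L.
e^(−k_d t) = e^(−0.355×0.5569) = 0.8206; e^(−k_r t) = e^(−2.08×0.5569) = 0.3140.
D = 2.778 × (0.8206 − 0.3140) + 1.98 × 0.3140 = 1.408 + 0.6217 = 2.029 mg/L.

D ≈ 2.03 mg/L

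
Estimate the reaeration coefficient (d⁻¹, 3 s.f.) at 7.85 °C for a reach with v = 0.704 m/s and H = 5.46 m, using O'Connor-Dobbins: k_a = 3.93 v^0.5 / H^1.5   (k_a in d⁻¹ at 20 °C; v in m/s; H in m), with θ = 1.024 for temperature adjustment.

k_a ≈ 0.194 d⁻¹

k_a(20) = 3.93 × 0.704^0.5 / 5.46^1.5 = 3.93 × 0.8390 / 12.76 = 0.2585 d⁻¹.
k_a(7.85) = 0.2585 × 1.024^(7.85−20) = 0.2585 × 0.7496 = 0.1938 d⁻¹.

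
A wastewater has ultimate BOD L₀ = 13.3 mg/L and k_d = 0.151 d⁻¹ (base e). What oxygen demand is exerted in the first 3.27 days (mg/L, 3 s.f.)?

y ≈ 5.18 mg/L

y_t = L₀(1 − e^(−k_d t)) = 13.3 × (1 − e^(−0.151×3.27))
= 13.3 × (1 − 0.6103) = 13.3 × 0.3897 = 5.183 mg/L.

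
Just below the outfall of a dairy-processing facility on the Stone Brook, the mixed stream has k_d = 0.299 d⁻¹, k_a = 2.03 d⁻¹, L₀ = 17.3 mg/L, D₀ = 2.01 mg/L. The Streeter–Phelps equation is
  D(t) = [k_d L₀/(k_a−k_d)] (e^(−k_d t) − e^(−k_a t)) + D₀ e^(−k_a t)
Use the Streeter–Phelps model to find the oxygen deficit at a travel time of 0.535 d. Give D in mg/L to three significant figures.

D ≈ 2.22 mg/L

k_d L₀/(k_a−k_d) = 0.299×17.3/(2.03−0.299) = 5.173/1.731 = 2.988 mg/L.
e^(−k_d t) = e^(−0.299×0.5350) = 0.8522; e^(−k_a t) = e^(−2.03×0.5350) = 0.3375.
D = 2.988 × (0.8522 − 0.3375) + 2.01 × 0.3375 = 1.538 + 0.6785 = 2.216 mg/L.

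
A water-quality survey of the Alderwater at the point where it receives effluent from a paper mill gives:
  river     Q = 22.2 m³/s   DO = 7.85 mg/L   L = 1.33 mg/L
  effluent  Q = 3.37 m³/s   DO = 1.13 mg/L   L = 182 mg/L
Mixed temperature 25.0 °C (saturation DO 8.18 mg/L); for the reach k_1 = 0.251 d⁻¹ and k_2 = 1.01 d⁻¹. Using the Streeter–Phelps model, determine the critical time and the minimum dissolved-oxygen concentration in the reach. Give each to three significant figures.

Mixed DO = (22.2×7.85 + 3.37×1.13)/(22.2+3.37) = 178.1/25.57 = 6.964 mg/L.
Mixed L₀ = (22.2×1.33 + 3.37×182)/(25.57) = 642.9/25.57 = 25.14 mg/L.
Initial deficit D₀ = C_s − DO₀ = 8.18 − 6.964 = 1.216 mg/L.
t_c = (1/0.7590) ln[(1.01/0.251)(1 − 1.216×0.7590/(0.251×25.14))] = 1.318 × ln(3.436) = 1.626 d.
D_c = (0.251/1.01) × 25.14 × e^(−0.251×1.626) = 0.2485 × 25.14 × 0.6649 = 4.154 mg/L.
Minimum DO = 8.18 − 4.154 = 4.026 mg/L.

t_c ≈ 1.63 d; minimum DO ≈ 4.03 mg/L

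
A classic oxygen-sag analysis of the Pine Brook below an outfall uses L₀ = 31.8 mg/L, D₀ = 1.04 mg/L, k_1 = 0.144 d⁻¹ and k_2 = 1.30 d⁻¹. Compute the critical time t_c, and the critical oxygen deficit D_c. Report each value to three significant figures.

At the critical point dD/dt = 0, so k_1 L₀ e^(−k_1 t) = k_2 D. Substituting D(t) from the Streeter–Phelps equation and solving for t gives
t_c = ln[(k_2/k_1)(1 − D₀(k_2−k_1)/(k_1 L₀))] / (k_2−k_1).
Here k_2−k_1 = 1.156 d⁻¹ and 1 − D₀(k_2−k_1)/(k_1 L₀) = 1 − 1.04×1.156/(0.144×31.8) = 0.7375, so
t_c = ln(9.028 × 0.7375) / 1.156 = 1.896 / 1.156 = 1.640 d.
D_c = (k_1/k_2) L₀ e^(−k_1 t_c) = (0.144/1.30) × 31.8 × e^(−0.144×1.640) = 0.1108 × 31.8 × 0.7897 = 2.782 mg/L.

t_c ≈ 1.64 d; D_c ≈ 2.78 mg/L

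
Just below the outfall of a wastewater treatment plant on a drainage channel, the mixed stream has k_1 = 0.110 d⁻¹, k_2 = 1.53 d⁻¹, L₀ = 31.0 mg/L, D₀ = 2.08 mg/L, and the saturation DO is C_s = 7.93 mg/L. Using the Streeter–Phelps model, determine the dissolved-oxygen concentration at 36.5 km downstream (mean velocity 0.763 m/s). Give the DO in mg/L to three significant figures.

DO ≈ 5.81 mg/L

Travel time t = x/v = 36.5 km / (0.763 m/s) = 36500 m / 0.763 m/s = 47840 s = 0.5537 d.
k_1 L₀/(k_2−k_1) = 0.110×31.0/(1.53−0.110) = 3.410/1.420 = 2.401 mg/L.
e^(−k_1 t) = e^(−0.110×0.5537) = 0.9409; e^(−k_2 t) = e^(−1.53×0.5537) = 0.4286.
D = 2.401 × (0.9409 − 0.4286) + 2.08 × 0.4286 = 1.230 + 0.8916 = 2.122 mg/L.
DO = C_s − D = 7.93 − 2.122 = 5.808 mg/L.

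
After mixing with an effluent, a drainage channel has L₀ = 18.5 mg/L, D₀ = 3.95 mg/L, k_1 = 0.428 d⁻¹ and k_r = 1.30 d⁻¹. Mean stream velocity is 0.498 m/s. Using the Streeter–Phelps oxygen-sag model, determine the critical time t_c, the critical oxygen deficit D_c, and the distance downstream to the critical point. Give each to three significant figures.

With k_r/k_1 = 3.037 and 1 − D₀(k_r−k_1)/(k_1 L₀) = 0.5650,
t_c = ln(3.037 × 0.5650) / (1.30 − 0.428) = ln(1.716) / 0.8720 = 0.5401/0.8720 = 0.6193 d.
L(t_c) = L₀ e^(−k_1 t_c) = 18.5 × 0.7672 = 14.19 mg/L, and at the critical point k_r D_c = k_1 L, so D_c = (0.428/1.30) × 14.19 = 4.673 mg/L.
x_c = v t_c = 0.498 m/s × 0.6193 d × 86400 s/d = 26650 m ≈ 26.6 km.

t_c ≈ 0.619 d; D_c ≈ 4.67 mg/L; x_c ≈ 26.6 km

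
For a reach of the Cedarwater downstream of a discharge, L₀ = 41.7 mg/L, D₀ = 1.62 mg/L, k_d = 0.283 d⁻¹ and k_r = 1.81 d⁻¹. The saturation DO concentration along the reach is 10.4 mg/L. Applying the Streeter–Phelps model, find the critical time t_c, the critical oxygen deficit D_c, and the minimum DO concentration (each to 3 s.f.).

With k_r/k_d = 6.396 and 1 − D₀(k_r−k_d)/(k_d L₀) = 0.7904,
t_c = ln(6.396 × 0.7904) / (1.81 − 0.283) = ln(5.055) / 1.527 = 1.620/1.527 = 1.061 d.
L(t_c) = L₀ e^(−k_d t_c) = 41.7 × 0.7406 = 30.88 mg/L, and at the critical point k_r D_c = k_d L, so D_c = (0.283/1.81) × 30.88 = 4.829 mg/L.
Minimum DO = C_s − D_c = 10.4 − 4.829 = 5.571 mg/L.

t_c ≈ 1.06 d; D_c ≈ 4.83 mg/L; min DO ≈ 5.57 mg/L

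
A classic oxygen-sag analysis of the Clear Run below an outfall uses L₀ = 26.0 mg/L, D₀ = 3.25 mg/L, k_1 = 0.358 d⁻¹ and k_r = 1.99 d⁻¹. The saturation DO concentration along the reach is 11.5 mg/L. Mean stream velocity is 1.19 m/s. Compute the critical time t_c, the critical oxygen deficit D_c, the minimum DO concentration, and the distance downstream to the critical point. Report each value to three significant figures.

t_c = [1/(k_r−k_1)] ln[(k_r/k_1)(1 − D₀(k_r−k_1)/(k_1 L₀))]
= [1/(1.99−0.358)] ln[(1.99/0.358)(1 − 3.25×1.632/(0.358×26.0))]
= (1/1.632) ln[5.559 × 0.4302] = 0.6127 × ln(2.391) = 0.6127 × 0.8718 = 0.5342 d.
D_c = (k_1/k_r) L₀ e^(−k_1 t_c) = (0.358/1.99) × 26.0 × e^(−0.358×0.5342) = 0.1799 × 26.0 × 0.8259 = 3.863 mg/L.
Minimum DO = C_s − D_c = 11.5 − 3.863 = 7.637 mg/L.
x_c = v t_c = 1.19 m/s × 0.5342 d × 86400 s/d = 54920 m ≈ 54.9 km.

t_c ≈ 0.534 d; D_c ≈ 3.86 mg/L; min DO ≈ 7.64 mg/L; x_c ≈ 54.9 km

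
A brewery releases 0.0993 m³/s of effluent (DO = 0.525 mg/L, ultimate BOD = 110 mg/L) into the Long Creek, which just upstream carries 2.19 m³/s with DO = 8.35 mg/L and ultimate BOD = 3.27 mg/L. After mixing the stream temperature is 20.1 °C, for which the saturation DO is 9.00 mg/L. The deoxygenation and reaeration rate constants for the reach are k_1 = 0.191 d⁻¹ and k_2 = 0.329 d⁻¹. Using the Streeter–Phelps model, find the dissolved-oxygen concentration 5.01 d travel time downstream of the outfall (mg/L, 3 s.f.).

Mixed DO = (2.19×8.35 + 0.0993×0.525)/(2.19+0.0993) = 18.34/2.289 = 8.011 mg/L.
Mixed L₀ = (2.19×3.27 + 0.0993×110)/(2.289) = 18.08/2.289 = 7.899 mg/L.
Initial deficit D₀ = C_s − DO₀ = 9.00 − 8.011 = 0.9894 mg/L.
D(5.01) = [0.191×7.899/(0.329−0.191)](e^(−0.191×5.01) − e^(−0.329×5.01)) + 0.9894 e^(−0.329×5.01)
= 10.93 × (0.3841 − 0.1924) + 0.9894 × 0.1924 = 2.286 mg/L.
DO = 9.00 − 2.286 = 6.714 mg/L.

DO ≈ 6.71 mg/L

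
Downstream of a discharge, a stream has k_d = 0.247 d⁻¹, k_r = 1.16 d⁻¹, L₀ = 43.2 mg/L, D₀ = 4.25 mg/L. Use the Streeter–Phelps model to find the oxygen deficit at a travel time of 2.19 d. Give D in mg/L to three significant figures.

D ≈ 6.22 mg/L

k_d L₀/(k_r−k_d) = 0.247×43.2/(1.16−0.247) = 10.67/0.9130 = 11.69 mg/L.
e^(−k_d t) = e^(−0.247×2.190) = 0.5822; e^(−k_r t) = e^(−1.16×2.190) = 0.07883.
D = 11.69 × (0.5822 − 0.07883) + 4.25 × 0.07883 = 5.883 + 0.3350 = 6.218 mg/L.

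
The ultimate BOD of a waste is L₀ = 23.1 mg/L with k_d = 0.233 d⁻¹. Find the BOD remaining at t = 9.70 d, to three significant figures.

L ≈ 2.41 mg/L

L_t = L₀ e^(−k_d t) = 23.1 × e^(−0.233×9.70) = 23.1 × 0.1043 = 2.410 mg/L.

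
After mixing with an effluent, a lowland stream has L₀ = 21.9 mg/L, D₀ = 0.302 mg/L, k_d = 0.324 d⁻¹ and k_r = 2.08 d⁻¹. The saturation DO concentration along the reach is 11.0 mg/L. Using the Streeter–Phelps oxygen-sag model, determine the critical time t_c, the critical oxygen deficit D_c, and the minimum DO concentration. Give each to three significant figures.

t_c ≈ 1.01 d; D_c ≈ 2.46 mg/L; min DO ≈ 8.54 mg/L

At the critical point dD/dt = 0, so k_d L₀ e^(−k_d t) = k_r D. Substituting D(t) from the Streeter–Phelps equation and solving for t gives
t_c = ln[(k_r/k_d)(1 − D₀(k_r−k_d)/(k_d L₀))] / (k_r−k_d).
Here k_r−k_d = 1.756 d⁻¹ and 1 − D₀(k_r−k_d)/(k_d L₀) = 1 − 0.302×1.756/(0.324×21.9) = 0.9253, so
t_c = ln(6.420 × 0.9253) / 1.756 = 1.782 / 1.756 = 1.015 d.
D_c = (k_d/k_r) L₀ e^(−k_d t_c) = (0.324/2.08) × 21.9 × e^(−0.324×1.015) = 0.1558 × 21.9 × 0.7198 = 2.456 mg/L.
Minimum DO = C_s − D_c = 11.0 − 2.456 = 8.544 mg/L.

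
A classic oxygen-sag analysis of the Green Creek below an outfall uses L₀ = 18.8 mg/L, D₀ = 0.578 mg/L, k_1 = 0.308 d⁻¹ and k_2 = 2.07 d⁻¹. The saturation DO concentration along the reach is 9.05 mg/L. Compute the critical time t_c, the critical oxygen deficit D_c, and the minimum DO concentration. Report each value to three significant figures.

t_c ≈ 0.971 d; D_c ≈ 2.07 mg/L; min DO ≈ 6.98 mg/L

With k_2/k_1 = 6.721 and 1 − D₀(k_2−k_1)/(k_1 L₀) = 0.8241,
t_c = ln(6.721 × 0.8241) / (2.07 − 0.308) = ln(5.539) / 1.762 = 1.712/1.762 = 0.9715 d.
D_c = (k_1/k_2) L₀ e^(−k_1 t_c) = (0.308/2.07) × 18.8 × e^(−0.308×0.9715) = 0.1488 × 18.8 × 0.7414 = 2.074 mg/L.
Minimum DO = C_s − D_c = 9.05 − 2.074 = 6.976 mg/L.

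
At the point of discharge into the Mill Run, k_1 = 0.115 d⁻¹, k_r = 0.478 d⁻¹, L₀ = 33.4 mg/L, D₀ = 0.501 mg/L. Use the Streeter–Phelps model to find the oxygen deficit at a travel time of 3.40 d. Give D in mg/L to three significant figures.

D ≈ 5.17 mg/L

k_1 L₀/(k_r−k_1) = 0.115×33.4/(0.478−0.115) = 3.841/0.3630 = 10.58 mg/L.
e^(−k_1 t) = e^(−0.115×3.400) = 0.6764; e^(−k_r t) = e^(−0.478×3.400) = 0.1969.
D = 10.58 × (0.6764 − 0.1969) + 0.501 × 0.1969 = 5.074 + 0.09863 = 5.172 mg/L.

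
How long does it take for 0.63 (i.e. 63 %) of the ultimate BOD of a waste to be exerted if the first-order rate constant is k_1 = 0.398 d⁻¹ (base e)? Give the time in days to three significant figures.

t ≈ 2.50 d

y/L₀ = 1 − e^(−k_1 t) = 0.63 ⇒ e^(−k_1 t) = 0.370
t = −ln(0.370) / 0.398 = 0.9943 / 0.398 = 2.498 d.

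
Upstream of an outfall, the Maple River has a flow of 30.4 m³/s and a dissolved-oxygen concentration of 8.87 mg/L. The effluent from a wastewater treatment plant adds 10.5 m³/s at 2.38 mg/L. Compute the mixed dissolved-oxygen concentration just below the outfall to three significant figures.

Flow-weighted mixing: C = (Q_r C_r + Q_w C_w)/(Q_r + Q_w)
= (30.4×8.87 + 10.5×2.38)/(30.4 + 10.5) = 294.6/40.90 = 7.204 mg/L.

7.20 mg/L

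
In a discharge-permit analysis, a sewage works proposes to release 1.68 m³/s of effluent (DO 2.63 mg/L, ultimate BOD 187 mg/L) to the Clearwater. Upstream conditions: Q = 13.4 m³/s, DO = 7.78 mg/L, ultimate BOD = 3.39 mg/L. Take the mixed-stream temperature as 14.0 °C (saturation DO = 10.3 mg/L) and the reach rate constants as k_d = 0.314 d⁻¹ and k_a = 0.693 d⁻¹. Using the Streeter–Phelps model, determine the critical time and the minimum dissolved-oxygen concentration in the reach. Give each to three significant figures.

Mixed DO = (13.4×7.78 + 1.68×2.63)/(13.4+1.68) = 108.7/15.08 = 7.206 mg/L.
Mixed L₀ = (13.4×3.39 + 1.68×187)/(15.08) = 359.6/15.08 = 23.85 mg/L.
Initial deficit D₀ = C_s − DO₀ = 10.3 − 7.206 = 3.094 mg/L.
t_c = (1/0.3790) ln[(0.693/0.314)(1 − 3.094×0.3790/(0.314×23.85))] = 2.639 × ln(1.861) = 1.639 d.
D_c = (0.314/0.693) × 23.85 × e^(−0.314×1.639) = 0.4531 × 23.85 × 0.5976 = 6.457 mg/L.
Minimum DO = 10.3 − 6.457 = 3.843 mg/L.

t_c ≈ 1.64 d; minimum DO ≈ 3.84 mg/L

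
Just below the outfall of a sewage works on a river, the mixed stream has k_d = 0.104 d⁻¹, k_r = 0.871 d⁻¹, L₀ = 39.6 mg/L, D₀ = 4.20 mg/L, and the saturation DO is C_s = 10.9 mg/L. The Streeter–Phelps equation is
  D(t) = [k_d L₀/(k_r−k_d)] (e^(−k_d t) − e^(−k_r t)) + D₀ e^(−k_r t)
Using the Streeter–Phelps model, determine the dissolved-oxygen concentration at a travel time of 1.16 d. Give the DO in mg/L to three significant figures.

DO ≈ 6.57 mg/L

k_d L₀/(k_r−k_d) = 0.104×39.6/(0.871−0.104) = 4.118/0.7670 = 5.369 mg/L.
e^(−k_d t) = e^(−0.104×1.160) = 0.8864; e^(−k_r t) = e^(−0.871×1.160) = 0.3641.
D = 5.369 × (0.8864 − 0.3641) + 4.20 × 0.3641 = 2.804 + 1.529 = 4.333 mg/L.
DO = C_s − D = 10.9 − 4.333 = 6.567 mg/L.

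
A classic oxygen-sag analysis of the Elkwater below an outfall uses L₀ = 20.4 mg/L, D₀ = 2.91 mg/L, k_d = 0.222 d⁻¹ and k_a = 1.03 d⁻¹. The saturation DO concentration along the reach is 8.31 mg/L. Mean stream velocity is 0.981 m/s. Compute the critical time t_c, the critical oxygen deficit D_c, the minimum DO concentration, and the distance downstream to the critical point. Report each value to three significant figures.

t_c = [1/(k_a−k_d)] ln[(k_a/k_d)(1 − D₀(k_a−k_d)/(k_d L₀))]
= [1/(1.03−0.222)] ln[(1.03/0.222)(1 − 2.91×0.8080/(0.222×20.4))]
= (1/0.8080) ln[4.640 × 0.4808] = 1.238 × ln(2.231) = 1.238 × 0.8024 = 0.9930 d.
D_c = (k_d/k_a) L₀ e^(−k_d t_c) = (0.222/1.03) × 20.4 × e^(−0.222×0.9930) = 0.2155 × 20.4 × 0.8022 = 3.527 mg/L.
Minimum DO = C_s − D_c = 8.31 − 3.527 = 4.783 mg/L.
x_c = v t_c = 0.981 m/s × 0.9930 d × 86400 s/d = 84170 m ≈ 84.2 km.

t_c ≈ 0.993 d; D_c ≈ 3.53 mg/L; min DO ≈ 4.78 mg/L; x_c ≈ 84.2 km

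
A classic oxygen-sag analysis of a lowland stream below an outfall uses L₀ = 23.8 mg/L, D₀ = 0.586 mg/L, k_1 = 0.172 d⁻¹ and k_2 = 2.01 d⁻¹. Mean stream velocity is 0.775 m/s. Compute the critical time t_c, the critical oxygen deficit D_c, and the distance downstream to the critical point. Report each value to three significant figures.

t_c ≈ 1.17 d; D_c ≈ 1.66 mg/L; x_c ≈ 78.4 km

With k_2/k_1 = 11.69 and 1 − D₀(k_2−k_1)/(k_1 L₀) = 0.7369,
t_c = ln(11.69 × 0.7369) / (2.01 − 0.172) = ln(8.611) / 1.838 = 2.153/1.838 = 1.171 d.
L(t_c) = L₀ e^(−k_1 t_c) = 23.8 × 0.8175 = 19.46 mg/L, and at the critical point k_2 D_c = k_1 L, so D_c = (0.172/2.01) × 19.46 = 1.665 mg/L.
x_c = v t_c = 0.775 m/s × 1.171 d × 86400 s/d = 78440 m ≈ 78.4 km.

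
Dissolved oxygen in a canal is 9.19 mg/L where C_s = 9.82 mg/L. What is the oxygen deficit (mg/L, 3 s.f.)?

D ≈ 0.630 mg/L

D = C_s − C = 9.82 − 9.19 = 0.630 mg/L.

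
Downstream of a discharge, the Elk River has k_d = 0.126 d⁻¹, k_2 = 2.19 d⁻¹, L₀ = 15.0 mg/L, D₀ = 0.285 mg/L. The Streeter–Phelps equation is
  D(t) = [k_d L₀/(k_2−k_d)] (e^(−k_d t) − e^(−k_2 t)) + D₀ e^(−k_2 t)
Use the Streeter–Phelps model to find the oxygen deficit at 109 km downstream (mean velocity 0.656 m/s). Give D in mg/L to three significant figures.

Travel time t = x/v = 109 km / (0.656 m/s) = 109000 m / 0.656 m/s = 166200 s = 1.923 d.
k_d L₀/(k_2−k_d) = 0.126×15.0/(2.19−0.126) = 1.890/2.064 = 0.9157 mg/L.
e^(−k_d t) = e^(−0.126×1.923) = 0.7848; e^(−k_2 t) = e^(−2.19×1.923) = 0.01482.
D = 0.9157 × (0.7848 − 0.01482) + 0.285 × 0.01482 = 0.7051 + 0.004224 = 0.7093 mg/L.

D ≈ 0.709 mg/L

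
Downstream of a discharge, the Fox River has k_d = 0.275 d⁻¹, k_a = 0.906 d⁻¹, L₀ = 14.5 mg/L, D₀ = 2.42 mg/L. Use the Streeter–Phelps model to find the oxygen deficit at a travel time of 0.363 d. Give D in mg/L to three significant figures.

k_d L₀/(k_a−k_d) = 0.275×14.5/(0.906−0.275) = 3.988/0.6310 = 6.319 mg/L.
e^(−k_d t) = e^(−0.275×0.3630) = 0.9050; e^(−k_a t) = e^(−0.906×0.3630) = 0.7197.
D = 6.319 × (0.9050 − 0.7197) + 2.42 × 0.7197 = 1.171 + 1.742 = 2.912 mg/L.

D ≈ 2.91 mg/L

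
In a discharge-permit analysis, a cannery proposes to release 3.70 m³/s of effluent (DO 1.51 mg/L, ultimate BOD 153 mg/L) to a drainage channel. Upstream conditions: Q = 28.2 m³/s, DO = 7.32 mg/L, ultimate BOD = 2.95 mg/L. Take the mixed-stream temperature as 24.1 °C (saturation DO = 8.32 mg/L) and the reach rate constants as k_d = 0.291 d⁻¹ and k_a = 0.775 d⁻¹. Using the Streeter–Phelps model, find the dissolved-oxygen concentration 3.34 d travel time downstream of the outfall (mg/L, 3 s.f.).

DO ≈ 4.48 mg/L

Mixed DO = (28.2×7.32 + 3.70×1.51)/(28.2+3.70) = 212.0/31.90 = 6.646 mg/L.
Mixed L₀ = (28.2×2.95 + 3.70×153)/(31.90) = 649.3/31.90 = 20.35 mg/L.
Initial deficit D₀ = C_s − DO₀ = 8.32 − 6.646 = 1.674 mg/L.
D(3.34) = [0.291×20.35/(0.775−0.291)](e^(−0.291×3.34) − e^(−0.775×3.34)) + 1.674 e^(−0.775×3.34)
= 12.24 × (0.3783 − 0.07513) + 1.674 × 0.07513 = 3.836 mg/L.
DO = 8.32 − 3.836 = 4.484 mg/L.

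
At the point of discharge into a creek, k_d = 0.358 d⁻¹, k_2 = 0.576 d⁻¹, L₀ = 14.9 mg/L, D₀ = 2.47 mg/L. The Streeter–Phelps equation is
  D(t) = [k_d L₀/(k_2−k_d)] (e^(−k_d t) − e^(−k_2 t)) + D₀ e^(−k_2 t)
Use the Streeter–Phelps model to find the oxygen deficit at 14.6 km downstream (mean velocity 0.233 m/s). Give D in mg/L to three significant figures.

Travel time t = x/v = 14.6 km / (0.233 m/s) = 14600 m / 0.233 m/s = 62660 s = 0.7252 d.
k_d L₀/(k_2−k_d) = 0.358×14.9/(0.576−0.358) = 5.334/0.2180 = 24.47 mg/L.
e^(−k_d t) = e^(−0.358×0.7252) = 0.7713; e^(−k_2 t) = e^(−0.576×0.7252) = 0.6585.
D = 24.47 × (0.7713 − 0.6585) + 2.47 × 0.6585 = 2.760 + 1.627 = 4.387 mg/L.

D ≈ 4.39 mg/L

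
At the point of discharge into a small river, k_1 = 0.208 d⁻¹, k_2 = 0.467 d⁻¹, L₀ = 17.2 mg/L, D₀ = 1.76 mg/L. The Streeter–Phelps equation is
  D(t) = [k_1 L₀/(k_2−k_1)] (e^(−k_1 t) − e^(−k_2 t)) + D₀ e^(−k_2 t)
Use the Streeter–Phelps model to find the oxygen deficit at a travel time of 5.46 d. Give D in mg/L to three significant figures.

k_1 L₀/(k_2−k_1) = 0.208×17.2/(0.467−0.208) = 3.578/0.2590 = 13.81 mg/L.
e^(−k_1 t) = e^(−0.208×5.460) = 0.3212; e^(−k_2 t) = e^(−0.467×5.460) = 0.07810.
D = 13.81 × (0.3212 − 0.07810) + 1.76 × 0.07810 = 3.358 + 0.1374 = 3.496 mg/L.

D ≈ 3.50 mg/L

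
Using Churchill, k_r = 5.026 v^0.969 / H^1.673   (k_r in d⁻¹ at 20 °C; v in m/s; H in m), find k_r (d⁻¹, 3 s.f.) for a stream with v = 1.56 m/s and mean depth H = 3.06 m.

k_r ≈ 1.19 d⁻¹

k_r = 5.026 × 1.56^0.969 / 3.06^1.673 = 5.026 × 1.539 / 6.495 = 1.191 d⁻¹.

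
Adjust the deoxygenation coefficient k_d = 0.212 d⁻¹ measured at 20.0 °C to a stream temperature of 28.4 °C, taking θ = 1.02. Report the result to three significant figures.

k_d(T₂) = k_d(T₁) · θ^(T₂−T₁) = 0.212 × 1.02^(28.4−20.0)
= 0.212 × 1.02^8.40 = 0.212 × 1.181 = 0.2504 d⁻¹.

k_d ≈ 0.250 d⁻¹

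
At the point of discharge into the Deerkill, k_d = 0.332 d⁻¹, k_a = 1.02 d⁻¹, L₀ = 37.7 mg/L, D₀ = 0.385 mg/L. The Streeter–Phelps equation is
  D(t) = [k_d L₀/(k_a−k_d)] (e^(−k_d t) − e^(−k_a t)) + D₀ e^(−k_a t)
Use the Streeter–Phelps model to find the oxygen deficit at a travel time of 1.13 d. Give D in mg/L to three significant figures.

k_d L₀/(k_a−k_d) = 0.332×37.7/(1.02−0.332) = 12.52/0.6880 = 18.19 mg/L.
e^(−k_d t) = e^(−0.332×1.130) = 0.6872; e^(−k_a t) = e^(−1.02×1.130) = 0.3158.
D = 18.19 × (0.6872 − 0.3158) + 0.385 × 0.3158 = 6.756 + 0.1216 = 6.878 mg/L.

D ≈ 6.88 mg/L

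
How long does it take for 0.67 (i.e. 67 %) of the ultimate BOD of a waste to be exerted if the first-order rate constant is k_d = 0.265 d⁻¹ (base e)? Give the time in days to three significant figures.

t ≈ 4.18 d

y/L₀ = 1 − e^(−k_d t) = 0.67 ⇒ e^(−k_d t) = 0.330
t = −ln(0.330) / 0.265 = 1.109 / 0.265 = 4.184 d.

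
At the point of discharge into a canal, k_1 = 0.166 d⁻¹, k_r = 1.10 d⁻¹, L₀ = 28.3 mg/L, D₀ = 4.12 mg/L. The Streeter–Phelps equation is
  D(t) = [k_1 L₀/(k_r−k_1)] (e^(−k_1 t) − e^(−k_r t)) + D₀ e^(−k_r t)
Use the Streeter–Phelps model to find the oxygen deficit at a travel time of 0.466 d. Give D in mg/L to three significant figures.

D ≈ 4.11 mg/L

k_1 L₀/(k_r−k_1) = 0.166×28.3/(1.10−0.166) = 4.698/0.9340 = 5.030 mg/L.
e^(−k_1 t) = e^(−0.166×0.4660) = 0.9256; e^(−k_r t) = e^(−1.10×0.4660) = 0.5989.
D = 5.030 × (0.9256 − 0.5989) + 4.12 × 0.5989 = 1.643 + 2.468 = 4.110 mg/L.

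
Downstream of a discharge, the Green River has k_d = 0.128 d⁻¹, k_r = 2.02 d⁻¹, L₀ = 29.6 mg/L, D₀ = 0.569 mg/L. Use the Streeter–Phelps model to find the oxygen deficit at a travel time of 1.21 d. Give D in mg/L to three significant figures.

k_d L₀/(k_r−k_d) = 0.128×29.6/(2.02−0.128) = 3.789/1.892 = 2.003 mg/L.
e^(−k_d t) = e^(−0.128×1.210) = 0.8565; e^(−k_r t) = e^(−2.02×1.210) = 0.08680.
D = 2.003 × (0.8565 − 0.08680) + 0.569 × 0.08680 = 1.541 + 0.04939 = 1.591 mg/L.

D ≈ 1.59 mg/L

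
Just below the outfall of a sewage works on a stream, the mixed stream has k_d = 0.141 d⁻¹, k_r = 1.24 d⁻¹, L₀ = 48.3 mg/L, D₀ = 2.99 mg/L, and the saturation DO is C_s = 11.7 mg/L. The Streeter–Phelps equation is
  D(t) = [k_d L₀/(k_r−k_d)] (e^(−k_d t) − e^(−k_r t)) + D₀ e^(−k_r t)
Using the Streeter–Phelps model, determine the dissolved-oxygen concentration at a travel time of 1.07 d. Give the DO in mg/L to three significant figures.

DO ≈ 7.22 mg/L

k_d L₀/(k_r−k_d) = 0.141×48.3/(1.24−0.141) = 6.810/1.099 = 6.197 mg/L.
e^(−k_d t) = e^(−0.141×1.070) = 0.8600; e^(−k_r t) = e^(−1.24×1.070) = 0.2653.
D = 6.197 × (0.8600 − 0.2653) + 2.99 × 0.2653 = 3.685 + 0.7933 = 4.478 mg/L.
DO = C_s − D = 11.7 − 4.478 = 7.222 mg/L.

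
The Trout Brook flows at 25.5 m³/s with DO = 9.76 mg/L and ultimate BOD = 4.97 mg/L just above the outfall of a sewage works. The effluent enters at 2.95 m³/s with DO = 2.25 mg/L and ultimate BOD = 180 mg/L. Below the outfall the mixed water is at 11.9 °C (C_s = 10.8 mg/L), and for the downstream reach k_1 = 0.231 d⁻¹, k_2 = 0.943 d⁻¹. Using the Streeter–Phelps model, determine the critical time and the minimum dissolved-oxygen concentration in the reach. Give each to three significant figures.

t_c ≈ 1.59 d; minimum DO ≈ 6.87 mg/L

Mixed DO = (25.5×9.76 + 2.95×2.25)/(25.5+2.95) = 255.5/28.45 = 8.981 mg/L.
Mixed L₀ = (25.5×4.97 + 2.95×180)/(28.45) = 657.7/28.45 = 23.12 mg/L.
Initial deficit D₀ = C_s − DO₀ = 10.8 − 8.981 = 1.819 mg/L.
t_c = (1/0.7120) ln[(0.943/0.231)(1 − 1.819×0.7120/(0.231×23.12))] = 1.404 × ln(3.092) = 1.586 d.
D_c = (0.231/0.943) × 23.12 × e^(−0.231×1.586) = 0.2450 × 23.12 × 0.6933 = 3.926 mg/L.
Minimum DO = 10.8 − 3.926 = 6.874 mg/L.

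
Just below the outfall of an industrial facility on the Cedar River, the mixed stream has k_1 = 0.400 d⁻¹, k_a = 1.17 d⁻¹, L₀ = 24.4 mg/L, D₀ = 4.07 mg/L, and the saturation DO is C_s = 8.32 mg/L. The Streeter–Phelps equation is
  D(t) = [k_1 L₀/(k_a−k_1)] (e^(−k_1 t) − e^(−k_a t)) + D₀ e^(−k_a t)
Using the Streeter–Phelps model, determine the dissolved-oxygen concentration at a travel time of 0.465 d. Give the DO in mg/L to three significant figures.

DO ≈ 2.79 mg/L

k_1 L₀/(k_a−k_1) = 0.400×24.4/(1.17−0.400) = 9.760/0.7700 = 12.68 mg/L.
e^(−k_1 t) = e^(−0.400×0.4650) = 0.8303; e^(−k_a t) = e^(−1.17×0.4650) = 0.5804.
D = 12.68 × (0.8303 − 0.5804) + 4.07 × 0.5804 = 3.167 + 2.362 = 5.530 mg/L.
DO = C_s − D = 8.32 − 5.530 = 2.790 mg/L.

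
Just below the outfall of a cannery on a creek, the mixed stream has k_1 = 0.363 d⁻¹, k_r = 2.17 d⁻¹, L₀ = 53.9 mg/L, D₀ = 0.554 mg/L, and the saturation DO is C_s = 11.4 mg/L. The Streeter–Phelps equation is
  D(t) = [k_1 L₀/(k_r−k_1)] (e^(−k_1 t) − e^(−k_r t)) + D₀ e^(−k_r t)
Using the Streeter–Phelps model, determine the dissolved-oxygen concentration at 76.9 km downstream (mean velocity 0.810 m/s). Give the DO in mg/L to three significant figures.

Travel time t = x/v = 76.9 km / (0.810 m/s) = 76900 m / 0.810 m/s = 94940 s = 1.099 d.
k_1 L₀/(k_r−k_1) = 0.363×53.9/(2.17−0.363) = 19.57/1.807 = 10.83 mg/L.
e^(−k_1 t) = e^(−0.363×1.099) = 0.6711; e^(−k_r t) = e^(−2.17×1.099) = 0.09214.
D = 10.83 × (0.6711 − 0.09214) + 0.554 × 0.09214 = 6.269 + 0.05105 = 6.320 mg/L.
DO = C_s − D = 11.4 − 6.320 = 5.080 mg/L.

DO ≈ 5.08 mg/L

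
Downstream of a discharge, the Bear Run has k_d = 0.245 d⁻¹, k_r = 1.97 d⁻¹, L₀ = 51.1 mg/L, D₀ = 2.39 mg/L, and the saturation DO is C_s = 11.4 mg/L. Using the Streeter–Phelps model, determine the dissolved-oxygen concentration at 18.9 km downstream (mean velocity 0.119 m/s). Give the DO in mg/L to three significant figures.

DO ≈ 6.90 mg/L

Travel time t = x/v = 18.9 km / (0.119 m/s) = 18900 m / 0.119 m/s = 158800 s = 1.838 d.
k_d L₀/(k_r−k_d) = 0.245×51.1/(1.97−0.245) = 12.52/1.725 = 7.258 mg/L.
e^(−k_d t) = e^(−0.245×1.838) = 0.6374; e^(−k_r t) = e^(−1.97×1.838) = 0.02675.
D = 7.258 × (0.6374 − 0.02675) + 2.39 × 0.02675 = 4.432 + 0.06393 = 4.496 mg/L.
DO = C_s − D = 11.4 − 4.496 = 6.904 mg/L.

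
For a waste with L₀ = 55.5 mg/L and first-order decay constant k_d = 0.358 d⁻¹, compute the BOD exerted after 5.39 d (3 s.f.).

y ≈ 47.4 mg/L

y_t = L₀(1 − e^(−k_d t)) = 55.5 × (1 − e^(−0.358×5.39))
= 55.5 × (1 − 0.1452) = 55.5 × 0.8548 = 47.44 mg/L.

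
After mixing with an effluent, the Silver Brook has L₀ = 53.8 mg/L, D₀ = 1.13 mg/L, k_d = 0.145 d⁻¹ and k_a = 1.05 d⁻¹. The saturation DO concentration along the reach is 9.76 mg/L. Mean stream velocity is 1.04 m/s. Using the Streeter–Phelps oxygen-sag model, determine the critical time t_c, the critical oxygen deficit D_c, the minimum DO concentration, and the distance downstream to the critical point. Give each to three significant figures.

t_c ≈ 2.03 d; D_c ≈ 5.53 mg/L; min DO ≈ 4.23 mg/L; x_c ≈ 183 km

At the critical point dD/dt = 0, so k_d L₀ e^(−k_d t) = k_a D. Substituting D(t) from the Streeter–Phelps equation and solving for t gives
t_c = ln[(k_a/k_d)(1 − D₀(k_a−k_d)/(k_d L₀))] / (k_a−k_d).
Here k_a−k_d = 0.9050 d⁻¹ and 1 − D₀(k_a−k_d)/(k_d L₀) = 1 − 1.13×0.9050/(0.145×53.8) = 0.8689, so
t_c = ln(7.241 × 0.8689) / 0.9050 = 1.839 / 0.9050 = 2.032 d.
L(t_c) = L₀ e^(−k_d t_c) = 53.8 × 0.7448 = 40.07 mg/L, and at the critical point k_a D_c = k_d L, so D_c = (0.145/1.05) × 40.07 = 5.533 mg/L.
Minimum DO = C_s − D_c = 9.76 − 5.533 = 4.227 mg/L.
x_c = v t_c = 1.04 m/s × 2.032 d × 86400 s/d = 182600 m ≈ 183 km.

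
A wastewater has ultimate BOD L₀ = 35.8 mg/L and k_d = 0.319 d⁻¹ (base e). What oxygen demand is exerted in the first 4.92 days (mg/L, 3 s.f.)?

y_t = L₀(1 − e^(−k_d t)) = 35.8 × (1 − e^(−0.319×4.92))
= 35.8 × (1 − 0.2082) = 35.8 × 0.7918 = 28.35 mg/L.

y ≈ 28.3 mg/L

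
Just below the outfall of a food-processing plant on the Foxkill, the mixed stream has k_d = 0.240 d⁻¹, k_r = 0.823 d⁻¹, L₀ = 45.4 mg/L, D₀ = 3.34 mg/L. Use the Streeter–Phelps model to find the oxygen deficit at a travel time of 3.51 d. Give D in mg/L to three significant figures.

k_d L₀/(k_r−k_d) = 0.240×45.4/(0.823−0.240) = 10.90/0.5830 = 18.69 mg/L.
e^(−k_d t) = e^(−0.240×3.510) = 0.4307; e^(−k_r t) = e^(−0.823×3.510) = 0.05565.
D = 18.69 × (0.4307 − 0.05565) + 3.34 × 0.05565 = 7.009 + 0.1859 = 7.195 mg/L.

D ≈ 7.19 mg/L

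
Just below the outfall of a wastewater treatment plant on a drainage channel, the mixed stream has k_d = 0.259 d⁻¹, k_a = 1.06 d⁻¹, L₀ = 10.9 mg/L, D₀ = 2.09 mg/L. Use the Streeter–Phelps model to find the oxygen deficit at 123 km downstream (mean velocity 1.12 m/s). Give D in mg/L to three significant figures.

Travel time t = x/v = 123 km / (1.12 m/s) = 123000 m / 1.12 m/s = 109800 s = 1.271 d.
k_d L₀/(k_a−k_d) = 0.259×10.9/(1.06−0.259) = 2.823/0.8010 = 3.524 mg/L.
e^(−k_d t) = e^(−0.259×1.271) = 0.7195; e^(−k_a t) = e^(−1.06×1.271) = 0.2599.
D = 3.524 × (0.7195 − 0.2599) + 2.09 × 0.2599 = 1.620 + 0.5433 = 2.163 mg/L.

D ≈ 2.16 mg/L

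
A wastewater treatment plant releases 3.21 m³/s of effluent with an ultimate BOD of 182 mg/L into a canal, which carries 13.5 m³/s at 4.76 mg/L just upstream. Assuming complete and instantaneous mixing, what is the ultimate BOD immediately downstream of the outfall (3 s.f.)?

Flow-weighted mixing: C = (Q_r C_r + Q_w C_w)/(Q_r + Q_w)
= (13.5×4.76 + 3.21×182)/(13.5 + 3.21) = 648.5/16.71 = 38.81 mg/L.

38.8 mg/L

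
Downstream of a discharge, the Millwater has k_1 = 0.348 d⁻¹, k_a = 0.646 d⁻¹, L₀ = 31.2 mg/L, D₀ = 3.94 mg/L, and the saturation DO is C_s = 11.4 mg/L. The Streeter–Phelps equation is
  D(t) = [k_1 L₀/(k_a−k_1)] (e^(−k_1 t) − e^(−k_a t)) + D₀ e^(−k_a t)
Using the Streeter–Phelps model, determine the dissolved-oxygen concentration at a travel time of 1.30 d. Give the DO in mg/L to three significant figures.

k_1 L₀/(k_a−k_1) = 0.348×31.2/(0.646−0.348) = 10.86/0.2980 = 36.43 mg/L.
e^(−k_1 t) = e^(−0.348×1.300) = 0.6361; e^(−k_a t) = e^(−0.646×1.300) = 0.4318.
D = 36.43 × (0.6361 − 0.4318) + 3.94 × 0.4318 = 7.444 + 1.701 = 9.145 mg/L.
DO = C_s − D = 11.4 − 9.145 = 2.255 mg/L.

DO ≈ 2.25 mg/L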